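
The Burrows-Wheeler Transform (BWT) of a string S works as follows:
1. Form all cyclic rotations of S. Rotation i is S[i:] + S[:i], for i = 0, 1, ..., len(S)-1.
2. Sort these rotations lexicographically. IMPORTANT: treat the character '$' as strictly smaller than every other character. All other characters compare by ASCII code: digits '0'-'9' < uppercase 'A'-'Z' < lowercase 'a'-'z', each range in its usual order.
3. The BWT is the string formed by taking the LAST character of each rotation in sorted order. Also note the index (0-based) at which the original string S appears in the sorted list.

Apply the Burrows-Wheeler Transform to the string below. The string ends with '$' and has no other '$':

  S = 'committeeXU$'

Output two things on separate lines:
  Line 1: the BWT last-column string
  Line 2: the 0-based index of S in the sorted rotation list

Answer: UXe$etmmocti
3

Derivation:
All 12 rotations (rotation i = S[i:]+S[:i]):
  rot[0] = committeeXU$
  rot[1] = ommitteeXU$c
  rot[2] = mmitteeXU$co
  rot[3] = mitteeXU$com
  rot[4] = itteeXU$comm
  rot[5] = tteeXU$commi
  rot[6] = teeXU$commit
  rot[7] = eeXU$committ
  rot[8] = eXU$committe
  rot[9] = XU$committee
  rot[10] = U$committeeX
  rot[11] = $committeeXU
Sorted (with $ < everything):
  sorted[0] = $committeeXU  (last char: 'U')
  sorted[1] = U$committeeX  (last char: 'X')
  sorted[2] = XU$committee  (last char: 'e')
  sorted[3] = committeeXU$  (last char: '$')
  sorted[4] = eXU$committe  (last char: 'e')
  sorted[5] = eeXU$committ  (last char: 't')
  sorted[6] = itteeXU$comm  (last char: 'm')
  sorted[7] = mitteeXU$com  (last char: 'm')
  sorted[8] = mmitteeXU$co  (last char: 'o')
  sorted[9] = ommitteeXU$c  (last char: 'c')
  sorted[10] = teeXU$commit  (last char: 't')
  sorted[11] = tteeXU$commi  (last char: 'i')
Last column: UXe$etmmocti
Original string S is at sorted index 3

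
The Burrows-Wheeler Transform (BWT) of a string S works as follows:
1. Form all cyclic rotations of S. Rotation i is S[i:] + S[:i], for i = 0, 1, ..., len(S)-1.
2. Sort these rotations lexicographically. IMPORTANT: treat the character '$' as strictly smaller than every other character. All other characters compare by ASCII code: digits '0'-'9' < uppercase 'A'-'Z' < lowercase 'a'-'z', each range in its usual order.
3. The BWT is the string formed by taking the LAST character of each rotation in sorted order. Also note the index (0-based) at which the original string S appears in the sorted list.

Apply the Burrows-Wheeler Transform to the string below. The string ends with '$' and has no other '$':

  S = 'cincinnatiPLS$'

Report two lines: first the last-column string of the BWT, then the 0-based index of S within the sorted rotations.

All 14 rotations (rotation i = S[i:]+S[:i]):
  rot[0] = cincinnatiPLS$
  rot[1] = incinnatiPLS$c
  rot[2] = ncinnatiPLS$ci
  rot[3] = cinnatiPLS$cin
  rot[4] = innatiPLS$cinc
  rot[5] = nnatiPLS$cinci
  rot[6] = natiPLS$cincin
  rot[7] = atiPLS$cincinn
  rot[8] = tiPLS$cincinna
  rot[9] = iPLS$cincinnat
  rot[10] = PLS$cincinnati
  rot[11] = LS$cincinnatiP
  rot[12] = S$cincinnatiPL
  rot[13] = $cincinnatiPLS
Sorted (with $ < everything):
  sorted[0] = $cincinnatiPLS  (last char: 'S')
  sorted[1] = LS$cincinnatiP  (last char: 'P')
  sorted[2] = PLS$cincinnati  (last char: 'i')
  sorted[3] = S$cincinnatiPL  (last char: 'L')
  sorted[4] = atiPLS$cincinn  (last char: 'n')
  sorted[5] = cincinnatiPLS$  (last char: '$')
  sorted[6] = cinnatiPLS$cin  (last char: 'n')
  sorted[7] = iPLS$cincinnat  (last char: 't')
  sorted[8] = incinnatiPLS$c  (last char: 'c')
  sorted[9] = innatiPLS$cinc  (last char: 'c')
  sorted[10] = natiPLS$cincin  (last char: 'n')
  sorted[11] = ncinnatiPLS$ci  (last char: 'i')
  sorted[12] = nnatiPLS$cinci  (last char: 'i')
  sorted[13] = tiPLS$cincinna  (last char: 'a')
Last column: SPiLn$ntccniia
Original string S is at sorted index 5

Answer: SPiLn$ntccniia
5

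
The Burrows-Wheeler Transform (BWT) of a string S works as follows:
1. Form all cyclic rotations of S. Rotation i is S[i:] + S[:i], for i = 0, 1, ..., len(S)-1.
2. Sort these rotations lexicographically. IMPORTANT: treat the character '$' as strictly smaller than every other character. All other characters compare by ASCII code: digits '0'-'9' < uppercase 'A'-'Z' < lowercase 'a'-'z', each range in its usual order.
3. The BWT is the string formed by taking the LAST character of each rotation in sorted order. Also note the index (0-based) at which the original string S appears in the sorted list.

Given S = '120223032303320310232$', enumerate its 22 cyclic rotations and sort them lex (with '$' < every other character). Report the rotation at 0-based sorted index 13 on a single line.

All 22 rotations (rotation i = S[i:]+S[:i]):
  rot[0] = 120223032303320310232$
  rot[1] = 20223032303320310232$1
  rot[2] = 0223032303320310232$12
  rot[3] = 223032303320310232$120
  rot[4] = 23032303320310232$1202
  rot[5] = 3032303320310232$12022
  rot[6] = 032303320310232$120223
  rot[7] = 32303320310232$1202230
  rot[8] = 2303320310232$12022303
  rot[9] = 303320310232$120223032
  rot[10] = 03320310232$1202230323
  rot[11] = 3320310232$12022303230
  rot[12] = 320310232$120223032303
  rot[13] = 20310232$1202230323033
  rot[14] = 0310232$12022303230332
  rot[15] = 310232$120223032303320
  rot[16] = 10232$1202230323033203
  rot[17] = 0232$12022303230332031
  rot[18] = 232$120223032303320310
  rot[19] = 32$1202230323033203102
  rot[20] = 2$12022303230332031023
  rot[21] = $120223032303320310232
Sorted (with $ < everything):
  sorted[0] = $120223032303320310232
  sorted[1] = 0223032303320310232$12
  sorted[2] = 0232$12022303230332031
  sorted[3] = 0310232$12022303230332
  sorted[4] = 032303320310232$120223
  sorted[5] = 03320310232$1202230323
  sorted[6] = 10232$1202230323033203
  sorted[7] = 120223032303320310232$
  sorted[8] = 2$12022303230332031023
  sorted[9] = 20223032303320310232$1
  sorted[10] = 20310232$1202230323033
  sorted[11] = 223032303320310232$120
  sorted[12] = 23032303320310232$1202
  sorted[13] = 2303320310232$12022303
  sorted[14] = 232$120223032303320310
  sorted[15] = 3032303320310232$12022
  sorted[16] = 303320310232$120223032
  sorted[17] = 310232$120223032303320
  sorted[18] = 32$1202230323033203102
  sorted[19] = 320310232$120223032303
  sorted[20] = 32303320310232$1202230
  sorted[21] = 3320310232$12022303230
sorted[13] = 2303320310232$12022303

Answer: 2303320310232$12022303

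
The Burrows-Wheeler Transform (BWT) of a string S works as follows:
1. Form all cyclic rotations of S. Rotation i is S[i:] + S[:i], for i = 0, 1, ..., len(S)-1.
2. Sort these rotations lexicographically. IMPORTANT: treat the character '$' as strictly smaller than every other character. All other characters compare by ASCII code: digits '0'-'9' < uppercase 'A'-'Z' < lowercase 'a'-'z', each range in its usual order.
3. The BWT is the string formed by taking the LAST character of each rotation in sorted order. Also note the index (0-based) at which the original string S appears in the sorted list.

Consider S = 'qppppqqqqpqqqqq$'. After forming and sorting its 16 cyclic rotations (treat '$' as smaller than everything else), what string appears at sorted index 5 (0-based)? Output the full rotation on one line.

All 16 rotations (rotation i = S[i:]+S[:i]):
  rot[0] = qppppqqqqpqqqqq$
  rot[1] = ppppqqqqpqqqqq$q
  rot[2] = pppqqqqpqqqqq$qp
  rot[3] = ppqqqqpqqqqq$qpp
  rot[4] = pqqqqpqqqqq$qppp
  rot[5] = qqqqpqqqqq$qpppp
  rot[6] = qqqpqqqqq$qppppq
  rot[7] = qqpqqqqq$qppppqq
  rot[8] = qpqqqqq$qppppqqq
  rot[9] = pqqqqq$qppppqqqq
  rot[10] = qqqqq$qppppqqqqp
  rot[11] = qqqq$qppppqqqqpq
  rot[12] = qqq$qppppqqqqpqq
  rot[13] = qq$qppppqqqqpqqq
  rot[14] = q$qppppqqqqpqqqq
  rot[15] = $qppppqqqqpqqqqq
Sorted (with $ < everything):
  sorted[0] = $qppppqqqqpqqqqq
  sorted[1] = ppppqqqqpqqqqq$q
  sorted[2] = pppqqqqpqqqqq$qp
  sorted[3] = ppqqqqpqqqqq$qpp
  sorted[4] = pqqqqpqqqqq$qppp
  sorted[5] = pqqqqq$qppppqqqq
  sorted[6] = q$qppppqqqqpqqqq
  sorted[7] = qppppqqqqpqqqqq$
  sorted[8] = qpqqqqq$qppppqqq
  sorted[9] = qq$qppppqqqqpqqq
  sorted[10] = qqpqqqqq$qppppqq
  sorted[11] = qqq$qppppqqqqpqq
  sorted[12] = qqqpqqqqq$qppppq
  sorted[13] = qqqq$qppppqqqqpq
  sorted[14] = qqqqpqqqqq$qpppp
  sorted[15] = qqqqq$qppppqqqqp
sorted[5] = pqqqqq$qppppqqqq

Answer: pqqqqq$qppppqqqq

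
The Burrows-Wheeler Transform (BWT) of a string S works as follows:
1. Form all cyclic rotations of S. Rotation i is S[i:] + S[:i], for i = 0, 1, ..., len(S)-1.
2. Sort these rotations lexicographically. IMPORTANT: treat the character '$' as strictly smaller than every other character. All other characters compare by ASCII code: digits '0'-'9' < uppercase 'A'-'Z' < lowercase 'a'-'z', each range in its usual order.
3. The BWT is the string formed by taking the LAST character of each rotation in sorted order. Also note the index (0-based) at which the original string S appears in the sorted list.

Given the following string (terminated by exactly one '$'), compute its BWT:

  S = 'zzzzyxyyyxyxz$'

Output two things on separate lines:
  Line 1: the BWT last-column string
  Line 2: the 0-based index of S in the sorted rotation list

Answer: zyyyyzxyxxzzz$
13

Derivation:
All 14 rotations (rotation i = S[i:]+S[:i]):
  rot[0] = zzzzyxyyyxyxz$
  rot[1] = zzzyxyyyxyxz$z
  rot[2] = zzyxyyyxyxz$zz
  rot[3] = zyxyyyxyxz$zzz
  rot[4] = yxyyyxyxz$zzzz
  rot[5] = xyyyxyxz$zzzzy
  rot[6] = yyyxyxz$zzzzyx
  rot[7] = yyxyxz$zzzzyxy
  rot[8] = yxyxz$zzzzyxyy
  rot[9] = xyxz$zzzzyxyyy
  rot[10] = yxz$zzzzyxyyyx
  rot[11] = xz$zzzzyxyyyxy
  rot[12] = z$zzzzyxyyyxyx
  rot[13] = $zzzzyxyyyxyxz
Sorted (with $ < everything):
  sorted[0] = $zzzzyxyyyxyxz  (last char: 'z')
  sorted[1] = xyxz$zzzzyxyyy  (last char: 'y')
  sorted[2] = xyyyxyxz$zzzzy  (last char: 'y')
  sorted[3] = xz$zzzzyxyyyxy  (last char: 'y')
  sorted[4] = yxyxz$zzzzyxyy  (last char: 'y')
  sorted[5] = yxyyyxyxz$zzzz  (last char: 'z')
  sorted[6] = yxz$zzzzyxyyyx  (last char: 'x')
  sorted[7] = yyxyxz$zzzzyxy  (last char: 'y')
  sorted[8] = yyyxyxz$zzzzyx  (last char: 'x')
  sorted[9] = z$zzzzyxyyyxyx  (last char: 'x')
  sorted[10] = zyxyyyxyxz$zzz  (last char: 'z')
  sorted[11] = zzyxyyyxyxz$zz  (last char: 'z')
  sorted[12] = zzzyxyyyxyxz$z  (last char: 'z')
  sorted[13] = zzzzyxyyyxyxz$  (last char: '$')
Last column: zyyyyzxyxxzzz$
Original string S is at sorted index 13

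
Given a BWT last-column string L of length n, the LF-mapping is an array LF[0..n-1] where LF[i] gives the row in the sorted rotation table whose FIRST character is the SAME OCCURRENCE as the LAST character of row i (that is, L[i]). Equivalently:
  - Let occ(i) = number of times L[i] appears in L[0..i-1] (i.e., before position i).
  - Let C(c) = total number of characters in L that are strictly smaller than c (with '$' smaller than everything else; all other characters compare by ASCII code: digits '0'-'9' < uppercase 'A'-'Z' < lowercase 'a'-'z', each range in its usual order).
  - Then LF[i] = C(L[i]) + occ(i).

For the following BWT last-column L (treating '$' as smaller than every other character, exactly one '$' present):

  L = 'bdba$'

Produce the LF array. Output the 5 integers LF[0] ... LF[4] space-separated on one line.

Char counts: '$':1, 'a':1, 'b':2, 'd':1
C (first-col start): C('$')=0, C('a')=1, C('b')=2, C('d')=4
L[0]='b': occ=0, LF[0]=C('b')+0=2+0=2
L[1]='d': occ=0, LF[1]=C('d')+0=4+0=4
L[2]='b': occ=1, LF[2]=C('b')+1=2+1=3
L[3]='a': occ=0, LF[3]=C('a')+0=1+0=1
L[4]='$': occ=0, LF[4]=C('$')+0=0+0=0

Answer: 2 4 3 1 0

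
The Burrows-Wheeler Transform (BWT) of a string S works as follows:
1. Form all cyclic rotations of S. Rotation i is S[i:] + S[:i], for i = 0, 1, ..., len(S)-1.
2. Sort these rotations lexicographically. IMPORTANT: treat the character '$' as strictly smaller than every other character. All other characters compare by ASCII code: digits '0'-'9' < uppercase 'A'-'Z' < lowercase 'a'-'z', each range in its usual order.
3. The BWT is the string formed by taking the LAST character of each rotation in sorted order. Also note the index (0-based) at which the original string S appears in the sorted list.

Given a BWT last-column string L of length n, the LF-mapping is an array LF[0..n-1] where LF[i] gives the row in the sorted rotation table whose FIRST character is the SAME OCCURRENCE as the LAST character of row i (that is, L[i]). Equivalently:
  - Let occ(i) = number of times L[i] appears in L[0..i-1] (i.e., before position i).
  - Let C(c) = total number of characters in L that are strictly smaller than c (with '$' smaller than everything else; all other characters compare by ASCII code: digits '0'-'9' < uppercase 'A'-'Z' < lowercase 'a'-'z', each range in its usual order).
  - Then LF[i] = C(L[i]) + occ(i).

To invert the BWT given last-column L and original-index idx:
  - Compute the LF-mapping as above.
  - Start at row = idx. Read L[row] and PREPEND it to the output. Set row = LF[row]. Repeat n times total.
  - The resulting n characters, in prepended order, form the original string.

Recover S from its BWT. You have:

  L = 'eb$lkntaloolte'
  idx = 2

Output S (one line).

Answer: balloonkettle$

Derivation:
LF mapping: 3 2 0 6 5 9 12 1 7 10 11 8 13 4
Walk LF starting at row 2, prepending L[row]:
  step 1: row=2, L[2]='$', prepend. Next row=LF[2]=0
  step 2: row=0, L[0]='e', prepend. Next row=LF[0]=3
  step 3: row=3, L[3]='l', prepend. Next row=LF[3]=6
  step 4: row=6, L[6]='t', prepend. Next row=LF[6]=12
  step 5: row=12, L[12]='t', prepend. Next row=LF[12]=13
  step 6: row=13, L[13]='e', prepend. Next row=LF[13]=4
  step 7: row=4, L[4]='k', prepend. Next row=LF[4]=5
  step 8: row=5, L[5]='n', prepend. Next row=LF[5]=9
  step 9: row=9, L[9]='o', prepend. Next row=LF[9]=10
  step 10: row=10, L[10]='o', prepend. Next row=LF[10]=11
  step 11: row=11, L[11]='l', prepend. Next row=LF[11]=8
  step 12: row=8, L[8]='l', prepend. Next row=LF[8]=7
  step 13: row=7, L[7]='a', prepend. Next row=LF[7]=1
  step 14: row=1, L[1]='b', prepend. Next row=LF[1]=2
Reversed output: balloonkettle$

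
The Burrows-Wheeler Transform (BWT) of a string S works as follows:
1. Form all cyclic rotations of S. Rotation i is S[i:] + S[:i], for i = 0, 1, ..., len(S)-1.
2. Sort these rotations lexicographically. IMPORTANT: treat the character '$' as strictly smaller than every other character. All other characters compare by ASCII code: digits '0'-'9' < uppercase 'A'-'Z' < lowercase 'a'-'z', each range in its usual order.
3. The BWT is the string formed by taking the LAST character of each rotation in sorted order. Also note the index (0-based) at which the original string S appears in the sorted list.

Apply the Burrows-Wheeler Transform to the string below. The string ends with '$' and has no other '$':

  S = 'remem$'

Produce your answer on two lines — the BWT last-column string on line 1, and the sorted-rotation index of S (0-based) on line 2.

Answer: mmree$
5

Derivation:
All 6 rotations (rotation i = S[i:]+S[:i]):
  rot[0] = remem$
  rot[1] = emem$r
  rot[2] = mem$re
  rot[3] = em$rem
  rot[4] = m$reme
  rot[5] = $remem
Sorted (with $ < everything):
  sorted[0] = $remem  (last char: 'm')
  sorted[1] = em$rem  (last char: 'm')
  sorted[2] = emem$r  (last char: 'r')
  sorted[3] = m$reme  (last char: 'e')
  sorted[4] = mem$re  (last char: 'e')
  sorted[5] = remem$  (last char: '$')
Last column: mmree$
Original string S is at sorted index 5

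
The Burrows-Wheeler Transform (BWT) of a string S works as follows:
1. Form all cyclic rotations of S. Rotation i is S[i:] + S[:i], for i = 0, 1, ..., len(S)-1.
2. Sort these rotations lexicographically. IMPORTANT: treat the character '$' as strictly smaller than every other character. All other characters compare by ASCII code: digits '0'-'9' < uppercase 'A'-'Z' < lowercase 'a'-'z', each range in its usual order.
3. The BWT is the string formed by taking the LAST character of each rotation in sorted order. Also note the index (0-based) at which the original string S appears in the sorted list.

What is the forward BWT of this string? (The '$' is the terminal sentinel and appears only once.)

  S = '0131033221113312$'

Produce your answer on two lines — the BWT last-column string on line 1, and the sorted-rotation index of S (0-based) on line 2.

Answer: 2$132130112313310
1

Derivation:
All 17 rotations (rotation i = S[i:]+S[:i]):
  rot[0] = 0131033221113312$
  rot[1] = 131033221113312$0
  rot[2] = 31033221113312$01
  rot[3] = 1033221113312$013
  rot[4] = 033221113312$0131
  rot[5] = 33221113312$01310
  rot[6] = 3221113312$013103
  rot[7] = 221113312$0131033
  rot[8] = 21113312$01310332
  rot[9] = 1113312$013103322
  rot[10] = 113312$0131033221
  rot[11] = 13312$01310332211
  rot[12] = 3312$013103322111
  rot[13] = 312$0131033221113
  rot[14] = 12$01310332211133
  rot[15] = 2$013103322111331
  rot[16] = $0131033221113312
Sorted (with $ < everything):
  sorted[0] = $0131033221113312  (last char: '2')
  sorted[1] = 0131033221113312$  (last char: '$')
  sorted[2] = 033221113312$0131  (last char: '1')
  sorted[3] = 1033221113312$013  (last char: '3')
  sorted[4] = 1113312$013103322  (last char: '2')
  sorted[5] = 113312$0131033221  (last char: '1')
  sorted[6] = 12$01310332211133  (last char: '3')
  sorted[7] = 131033221113312$0  (last char: '0')
  sorted[8] = 13312$01310332211  (last char: '1')
  sorted[9] = 2$013103322111331  (last char: '1')
  sorted[10] = 21113312$01310332  (last char: '2')
  sorted[11] = 221113312$0131033  (last char: '3')
  sorted[12] = 31033221113312$01  (last char: '1')
  sorted[13] = 312$0131033221113  (last char: '3')
  sorted[14] = 3221113312$013103  (last char: '3')
  sorted[15] = 3312$013103322111  (last char: '1')
  sorted[16] = 33221113312$01310  (last char: '0')
Last column: 2$132130112313310
Original string S is at sorted index 1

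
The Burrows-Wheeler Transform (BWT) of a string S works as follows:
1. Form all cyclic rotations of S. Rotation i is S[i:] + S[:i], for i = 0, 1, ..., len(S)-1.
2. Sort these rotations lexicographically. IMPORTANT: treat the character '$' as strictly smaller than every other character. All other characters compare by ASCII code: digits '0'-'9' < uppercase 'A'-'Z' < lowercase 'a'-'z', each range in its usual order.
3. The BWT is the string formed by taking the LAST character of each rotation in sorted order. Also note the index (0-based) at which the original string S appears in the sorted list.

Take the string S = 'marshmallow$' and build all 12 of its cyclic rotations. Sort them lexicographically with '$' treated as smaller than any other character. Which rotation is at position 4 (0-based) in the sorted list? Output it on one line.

Answer: llow$marshma

Derivation:
All 12 rotations (rotation i = S[i:]+S[:i]):
  rot[0] = marshmallow$
  rot[1] = arshmallow$m
  rot[2] = rshmallow$ma
  rot[3] = shmallow$mar
  rot[4] = hmallow$mars
  rot[5] = mallow$marsh
  rot[6] = allow$marshm
  rot[7] = llow$marshma
  rot[8] = low$marshmal
  rot[9] = ow$marshmall
  rot[10] = w$marshmallo
  rot[11] = $marshmallow
Sorted (with $ < everything):
  sorted[0] = $marshmallow
  sorted[1] = allow$marshm
  sorted[2] = arshmallow$m
  sorted[3] = hmallow$mars
  sorted[4] = llow$marshma
  sorted[5] = low$marshmal
  sorted[6] = mallow$marsh
  sorted[7] = marshmallow$
  sorted[8] = ow$marshmall
  sorted[9] = rshmallow$ma
  sorted[10] = shmallow$mar
  sorted[11] = w$marshmallo
sorted[4] = llow$marshma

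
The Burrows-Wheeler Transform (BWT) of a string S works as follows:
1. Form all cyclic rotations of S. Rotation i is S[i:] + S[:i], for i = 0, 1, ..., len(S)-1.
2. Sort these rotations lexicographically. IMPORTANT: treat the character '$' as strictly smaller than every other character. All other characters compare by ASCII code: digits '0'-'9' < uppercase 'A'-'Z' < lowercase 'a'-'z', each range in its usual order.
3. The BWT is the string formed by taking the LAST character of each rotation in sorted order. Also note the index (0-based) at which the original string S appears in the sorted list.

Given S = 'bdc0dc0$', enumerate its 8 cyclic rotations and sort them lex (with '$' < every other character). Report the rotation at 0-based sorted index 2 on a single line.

All 8 rotations (rotation i = S[i:]+S[:i]):
  rot[0] = bdc0dc0$
  rot[1] = dc0dc0$b
  rot[2] = c0dc0$bd
  rot[3] = 0dc0$bdc
  rot[4] = dc0$bdc0
  rot[5] = c0$bdc0d
  rot[6] = 0$bdc0dc
  rot[7] = $bdc0dc0
Sorted (with $ < everything):
  sorted[0] = $bdc0dc0
  sorted[1] = 0$bdc0dc
  sorted[2] = 0dc0$bdc
  sorted[3] = bdc0dc0$
  sorted[4] = c0$bdc0d
  sorted[5] = c0dc0$bd
  sorted[6] = dc0$bdc0
  sorted[7] = dc0dc0$b
sorted[2] = 0dc0$bdc

Answer: 0dc0$bdc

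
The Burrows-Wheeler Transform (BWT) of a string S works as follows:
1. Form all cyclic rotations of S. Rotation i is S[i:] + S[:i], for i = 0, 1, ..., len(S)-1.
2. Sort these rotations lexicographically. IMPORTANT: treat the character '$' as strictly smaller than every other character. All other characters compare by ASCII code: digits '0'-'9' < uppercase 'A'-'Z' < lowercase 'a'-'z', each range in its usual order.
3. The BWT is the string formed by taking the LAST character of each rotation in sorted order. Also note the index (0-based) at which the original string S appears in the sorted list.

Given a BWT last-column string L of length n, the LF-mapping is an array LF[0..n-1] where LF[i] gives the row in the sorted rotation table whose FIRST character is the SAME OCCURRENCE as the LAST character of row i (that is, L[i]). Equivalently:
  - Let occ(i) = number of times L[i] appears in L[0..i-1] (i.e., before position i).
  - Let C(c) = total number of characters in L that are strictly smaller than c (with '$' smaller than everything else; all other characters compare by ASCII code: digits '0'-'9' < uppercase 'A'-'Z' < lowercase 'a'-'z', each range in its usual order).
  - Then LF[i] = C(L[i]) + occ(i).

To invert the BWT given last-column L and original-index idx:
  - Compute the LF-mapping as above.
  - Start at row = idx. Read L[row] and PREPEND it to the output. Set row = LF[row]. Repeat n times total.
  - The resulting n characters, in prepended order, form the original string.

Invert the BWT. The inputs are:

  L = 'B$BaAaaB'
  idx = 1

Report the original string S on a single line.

Answer: ABaaaBB$

Derivation:
LF mapping: 2 0 3 5 1 6 7 4
Walk LF starting at row 1, prepending L[row]:
  step 1: row=1, L[1]='$', prepend. Next row=LF[1]=0
  step 2: row=0, L[0]='B', prepend. Next row=LF[0]=2
  step 3: row=2, L[2]='B', prepend. Next row=LF[2]=3
  step 4: row=3, L[3]='a', prepend. Next row=LF[3]=5
  step 5: row=5, L[5]='a', prepend. Next row=LF[5]=6
  step 6: row=6, L[6]='a', prepend. Next row=LF[6]=7
  step 7: row=7, L[7]='B', prepend. Next row=LF[7]=4
  step 8: row=4, L[4]='A', prepend. Next row=LF[4]=1
Reversed output: ABaaaBB$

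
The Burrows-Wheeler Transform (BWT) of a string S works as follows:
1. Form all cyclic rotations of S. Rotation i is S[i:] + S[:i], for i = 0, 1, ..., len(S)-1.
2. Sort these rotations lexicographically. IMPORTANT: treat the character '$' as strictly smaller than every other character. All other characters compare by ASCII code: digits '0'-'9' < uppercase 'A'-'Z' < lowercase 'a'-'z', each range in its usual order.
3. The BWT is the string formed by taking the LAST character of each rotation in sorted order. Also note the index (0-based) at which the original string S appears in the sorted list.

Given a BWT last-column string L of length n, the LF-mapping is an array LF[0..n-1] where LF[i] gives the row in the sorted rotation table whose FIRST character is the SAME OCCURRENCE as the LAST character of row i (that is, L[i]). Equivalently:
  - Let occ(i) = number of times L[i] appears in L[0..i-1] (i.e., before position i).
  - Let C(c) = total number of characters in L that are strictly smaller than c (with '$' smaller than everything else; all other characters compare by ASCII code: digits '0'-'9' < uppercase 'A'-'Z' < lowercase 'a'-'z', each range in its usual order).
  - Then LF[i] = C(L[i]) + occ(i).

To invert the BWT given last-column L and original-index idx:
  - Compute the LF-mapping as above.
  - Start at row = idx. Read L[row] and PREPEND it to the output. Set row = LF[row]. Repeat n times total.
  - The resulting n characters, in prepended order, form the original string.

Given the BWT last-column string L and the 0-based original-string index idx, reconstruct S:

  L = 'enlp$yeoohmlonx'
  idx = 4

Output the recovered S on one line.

LF mapping: 1 7 4 12 0 14 2 9 10 3 6 5 11 8 13
Walk LF starting at row 4, prepending L[row]:
  step 1: row=4, L[4]='$', prepend. Next row=LF[4]=0
  step 2: row=0, L[0]='e', prepend. Next row=LF[0]=1
  step 3: row=1, L[1]='n', prepend. Next row=LF[1]=7
  step 4: row=7, L[7]='o', prepend. Next row=LF[7]=9
  step 5: row=9, L[9]='h', prepend. Next row=LF[9]=3
  step 6: row=3, L[3]='p', prepend. Next row=LF[3]=12
  step 7: row=12, L[12]='o', prepend. Next row=LF[12]=11
  step 8: row=11, L[11]='l', prepend. Next row=LF[11]=5
  step 9: row=5, L[5]='y', prepend. Next row=LF[5]=14
  step 10: row=14, L[14]='x', prepend. Next row=LF[14]=13
  step 11: row=13, L[13]='n', prepend. Next row=LF[13]=8
  step 12: row=8, L[8]='o', prepend. Next row=LF[8]=10
  step 13: row=10, L[10]='m', prepend. Next row=LF[10]=6
  step 14: row=6, L[6]='e', prepend. Next row=LF[6]=2
  step 15: row=2, L[2]='l', prepend. Next row=LF[2]=4
Reversed output: lemonxylophone$

Answer: lemonxylophone$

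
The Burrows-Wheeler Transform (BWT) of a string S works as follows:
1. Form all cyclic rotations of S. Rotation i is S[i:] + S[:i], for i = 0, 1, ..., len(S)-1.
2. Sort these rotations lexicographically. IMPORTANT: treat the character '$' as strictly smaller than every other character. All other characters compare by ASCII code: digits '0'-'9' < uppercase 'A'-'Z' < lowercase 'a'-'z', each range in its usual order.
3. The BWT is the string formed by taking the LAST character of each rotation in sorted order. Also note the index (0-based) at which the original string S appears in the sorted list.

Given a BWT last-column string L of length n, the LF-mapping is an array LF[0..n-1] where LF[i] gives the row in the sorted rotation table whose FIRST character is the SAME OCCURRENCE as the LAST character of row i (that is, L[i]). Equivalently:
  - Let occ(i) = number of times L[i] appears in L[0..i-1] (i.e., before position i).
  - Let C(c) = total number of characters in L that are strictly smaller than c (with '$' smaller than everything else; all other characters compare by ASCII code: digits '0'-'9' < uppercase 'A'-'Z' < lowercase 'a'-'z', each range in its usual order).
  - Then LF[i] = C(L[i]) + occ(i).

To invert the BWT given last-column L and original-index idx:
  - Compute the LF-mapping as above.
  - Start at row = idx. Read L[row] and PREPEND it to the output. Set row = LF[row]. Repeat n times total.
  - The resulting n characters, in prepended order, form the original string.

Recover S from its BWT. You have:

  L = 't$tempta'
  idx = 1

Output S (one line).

Answer: attempt$

Derivation:
LF mapping: 5 0 6 2 3 4 7 1
Walk LF starting at row 1, prepending L[row]:
  step 1: row=1, L[1]='$', prepend. Next row=LF[1]=0
  step 2: row=0, L[0]='t', prepend. Next row=LF[0]=5
  step 3: row=5, L[5]='p', prepend. Next row=LF[5]=4
  step 4: row=4, L[4]='m', prepend. Next row=LF[4]=3
  step 5: row=3, L[3]='e', prepend. Next row=LF[3]=2
  step 6: row=2, L[2]='t', prepend. Next row=LF[2]=6
  step 7: row=6, L[6]='t', prepend. Next row=LF[6]=7
  step 8: row=7, L[7]='a', prepend. Next row=LF[7]=1
Reversed output: attempt$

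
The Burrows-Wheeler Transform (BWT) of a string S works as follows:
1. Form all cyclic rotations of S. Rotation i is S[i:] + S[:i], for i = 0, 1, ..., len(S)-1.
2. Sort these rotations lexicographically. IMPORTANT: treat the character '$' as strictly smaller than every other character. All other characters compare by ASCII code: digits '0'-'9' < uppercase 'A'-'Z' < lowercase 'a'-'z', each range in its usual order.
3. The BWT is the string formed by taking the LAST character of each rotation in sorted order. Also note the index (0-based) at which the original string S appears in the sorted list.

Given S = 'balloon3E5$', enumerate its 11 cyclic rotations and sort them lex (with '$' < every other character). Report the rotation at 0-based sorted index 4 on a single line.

All 11 rotations (rotation i = S[i:]+S[:i]):
  rot[0] = balloon3E5$
  rot[1] = alloon3E5$b
  rot[2] = lloon3E5$ba
  rot[3] = loon3E5$bal
  rot[4] = oon3E5$ball
  rot[5] = on3E5$ballo
  rot[6] = n3E5$balloo
  rot[7] = 3E5$balloon
  rot[8] = E5$balloon3
  rot[9] = 5$balloon3E
  rot[10] = $balloon3E5
Sorted (with $ < everything):
  sorted[0] = $balloon3E5
  sorted[1] = 3E5$balloon
  sorted[2] = 5$balloon3E
  sorted[3] = E5$balloon3
  sorted[4] = alloon3E5$b
  sorted[5] = balloon3E5$
  sorted[6] = lloon3E5$ba
  sorted[7] = loon3E5$bal
  sorted[8] = n3E5$balloo
  sorted[9] = on3E5$ballo
  sorted[10] = oon3E5$ball
sorted[4] = alloon3E5$b

Answer: alloon3E5$b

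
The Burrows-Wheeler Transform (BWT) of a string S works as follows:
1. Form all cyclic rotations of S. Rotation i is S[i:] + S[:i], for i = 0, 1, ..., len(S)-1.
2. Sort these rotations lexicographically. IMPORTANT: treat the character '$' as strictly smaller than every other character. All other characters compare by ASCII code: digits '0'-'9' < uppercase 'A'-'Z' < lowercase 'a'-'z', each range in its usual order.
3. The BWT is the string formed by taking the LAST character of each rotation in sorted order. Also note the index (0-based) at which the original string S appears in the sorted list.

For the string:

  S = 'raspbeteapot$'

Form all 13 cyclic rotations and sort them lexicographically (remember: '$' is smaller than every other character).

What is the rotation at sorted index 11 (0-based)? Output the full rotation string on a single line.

Answer: t$raspbeteapo

Derivation:
All 13 rotations (rotation i = S[i:]+S[:i]):
  rot[0] = raspbeteapot$
  rot[1] = aspbeteapot$r
  rot[2] = spbeteapot$ra
  rot[3] = pbeteapot$ras
  rot[4] = beteapot$rasp
  rot[5] = eteapot$raspb
  rot[6] = teapot$raspbe
  rot[7] = eapot$raspbet
  rot[8] = apot$raspbete
  rot[9] = pot$raspbetea
  rot[10] = ot$raspbeteap
  rot[11] = t$raspbeteapo
  rot[12] = $raspbeteapot
Sorted (with $ < everything):
  sorted[0] = $raspbeteapot
  sorted[1] = apot$raspbete
  sorted[2] = aspbeteapot$r
  sorted[3] = beteapot$rasp
  sorted[4] = eapot$raspbet
  sorted[5] = eteapot$raspb
  sorted[6] = ot$raspbeteap
  sorted[7] = pbeteapot$ras
  sorted[8] = pot$raspbetea
  sorted[9] = raspbeteapot$
  sorted[10] = spbeteapot$ra
  sorted[11] = t$raspbeteapo
  sorted[12] = teapot$raspbe
sorted[11] = t$raspbeteapo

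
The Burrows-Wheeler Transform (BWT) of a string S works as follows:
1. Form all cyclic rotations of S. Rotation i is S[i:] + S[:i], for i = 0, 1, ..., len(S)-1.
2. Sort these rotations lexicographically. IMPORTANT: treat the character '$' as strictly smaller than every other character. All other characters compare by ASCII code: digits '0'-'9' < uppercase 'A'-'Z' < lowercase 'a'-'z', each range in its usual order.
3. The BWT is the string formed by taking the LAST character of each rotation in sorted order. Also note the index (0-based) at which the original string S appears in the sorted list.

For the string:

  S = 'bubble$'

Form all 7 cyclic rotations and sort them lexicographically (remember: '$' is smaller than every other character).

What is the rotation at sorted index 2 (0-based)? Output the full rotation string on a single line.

Answer: ble$bub

Derivation:
All 7 rotations (rotation i = S[i:]+S[:i]):
  rot[0] = bubble$
  rot[1] = ubble$b
  rot[2] = bble$bu
  rot[3] = ble$bub
  rot[4] = le$bubb
  rot[5] = e$bubbl
  rot[6] = $bubble
Sorted (with $ < everything):
  sorted[0] = $bubble
  sorted[1] = bble$bu
  sorted[2] = ble$bub
  sorted[3] = bubble$
  sorted[4] = e$bubbl
  sorted[5] = le$bubb
  sorted[6] = ubble$b
sorted[2] = ble$bub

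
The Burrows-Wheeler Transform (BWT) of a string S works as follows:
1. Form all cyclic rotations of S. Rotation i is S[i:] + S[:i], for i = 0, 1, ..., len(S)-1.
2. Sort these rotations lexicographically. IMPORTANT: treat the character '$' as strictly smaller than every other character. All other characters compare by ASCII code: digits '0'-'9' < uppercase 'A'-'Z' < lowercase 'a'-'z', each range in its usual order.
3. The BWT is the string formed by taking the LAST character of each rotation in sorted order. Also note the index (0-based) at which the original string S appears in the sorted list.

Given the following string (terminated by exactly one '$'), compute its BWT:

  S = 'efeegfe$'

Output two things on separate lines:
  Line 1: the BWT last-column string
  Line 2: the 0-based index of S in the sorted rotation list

Answer: eff$egee
3

Derivation:
All 8 rotations (rotation i = S[i:]+S[:i]):
  rot[0] = efeegfe$
  rot[1] = feegfe$e
  rot[2] = eegfe$ef
  rot[3] = egfe$efe
  rot[4] = gfe$efee
  rot[5] = fe$efeeg
  rot[6] = e$efeegf
  rot[7] = $efeegfe
Sorted (with $ < everything):
  sorted[0] = $efeegfe  (last char: 'e')
  sorted[1] = e$efeegf  (last char: 'f')
  sorted[2] = eegfe$ef  (last char: 'f')
  sorted[3] = efeegfe$  (last char: '$')
  sorted[4] = egfe$efe  (last char: 'e')
  sorted[5] = fe$efeeg  (last char: 'g')
  sorted[6] = feegfe$e  (last char: 'e')
  sorted[7] = gfe$efee  (last char: 'e')
Last column: eff$egee
Original string S is at sorted index 3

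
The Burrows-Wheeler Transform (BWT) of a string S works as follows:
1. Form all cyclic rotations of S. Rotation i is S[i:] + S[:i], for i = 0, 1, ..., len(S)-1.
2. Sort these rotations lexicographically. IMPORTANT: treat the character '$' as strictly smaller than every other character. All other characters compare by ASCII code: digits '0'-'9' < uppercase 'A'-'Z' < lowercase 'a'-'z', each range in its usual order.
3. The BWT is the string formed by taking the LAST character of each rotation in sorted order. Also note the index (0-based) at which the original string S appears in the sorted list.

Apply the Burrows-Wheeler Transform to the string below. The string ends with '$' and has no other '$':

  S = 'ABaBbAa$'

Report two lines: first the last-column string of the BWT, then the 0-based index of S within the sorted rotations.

All 8 rotations (rotation i = S[i:]+S[:i]):
  rot[0] = ABaBbAa$
  rot[1] = BaBbAa$A
  rot[2] = aBbAa$AB
  rot[3] = BbAa$ABa
  rot[4] = bAa$ABaB
  rot[5] = Aa$ABaBb
  rot[6] = a$ABaBbA
  rot[7] = $ABaBbAa
Sorted (with $ < everything):
  sorted[0] = $ABaBbAa  (last char: 'a')
  sorted[1] = ABaBbAa$  (last char: '$')
  sorted[2] = Aa$ABaBb  (last char: 'b')
  sorted[3] = BaBbAa$A  (last char: 'A')
  sorted[4] = BbAa$ABa  (last char: 'a')
  sorted[5] = a$ABaBbA  (last char: 'A')
  sorted[6] = aBbAa$AB  (last char: 'B')
  sorted[7] = bAa$ABaB  (last char: 'B')
Last column: a$bAaABB
Original string S is at sorted index 1

Answer: a$bAaABB
1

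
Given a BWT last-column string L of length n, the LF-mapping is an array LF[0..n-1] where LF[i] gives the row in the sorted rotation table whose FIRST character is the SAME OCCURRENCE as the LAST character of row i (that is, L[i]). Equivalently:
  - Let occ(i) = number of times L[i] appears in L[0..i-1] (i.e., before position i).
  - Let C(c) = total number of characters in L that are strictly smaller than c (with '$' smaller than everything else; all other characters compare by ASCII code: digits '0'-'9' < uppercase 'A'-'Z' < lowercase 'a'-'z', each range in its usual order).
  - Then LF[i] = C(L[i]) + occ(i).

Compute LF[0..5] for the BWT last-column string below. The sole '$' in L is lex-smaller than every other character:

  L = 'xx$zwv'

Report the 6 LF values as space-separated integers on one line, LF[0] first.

Char counts: '$':1, 'v':1, 'w':1, 'x':2, 'z':1
C (first-col start): C('$')=0, C('v')=1, C('w')=2, C('x')=3, C('z')=5
L[0]='x': occ=0, LF[0]=C('x')+0=3+0=3
L[1]='x': occ=1, LF[1]=C('x')+1=3+1=4
L[2]='$': occ=0, LF[2]=C('$')+0=0+0=0
L[3]='z': occ=0, LF[3]=C('z')+0=5+0=5
L[4]='w': occ=0, LF[4]=C('w')+0=2+0=2
L[5]='v': occ=0, LF[5]=C('v')+0=1+0=1

Answer: 3 4 0 5 2 1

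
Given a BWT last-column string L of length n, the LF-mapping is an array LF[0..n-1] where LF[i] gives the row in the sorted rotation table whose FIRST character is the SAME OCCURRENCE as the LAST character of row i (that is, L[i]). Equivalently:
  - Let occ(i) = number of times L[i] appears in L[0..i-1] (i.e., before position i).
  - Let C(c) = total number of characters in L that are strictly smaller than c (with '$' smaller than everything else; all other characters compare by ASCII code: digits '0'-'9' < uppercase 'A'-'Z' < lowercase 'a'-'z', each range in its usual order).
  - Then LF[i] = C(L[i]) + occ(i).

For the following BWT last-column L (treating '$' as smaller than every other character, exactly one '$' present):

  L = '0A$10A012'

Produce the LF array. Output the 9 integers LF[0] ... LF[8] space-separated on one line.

Answer: 1 7 0 4 2 8 3 5 6

Derivation:
Char counts: '$':1, '0':3, '1':2, '2':1, 'A':2
C (first-col start): C('$')=0, C('0')=1, C('1')=4, C('2')=6, C('A')=7
L[0]='0': occ=0, LF[0]=C('0')+0=1+0=1
L[1]='A': occ=0, LF[1]=C('A')+0=7+0=7
L[2]='$': occ=0, LF[2]=C('$')+0=0+0=0
L[3]='1': occ=0, LF[3]=C('1')+0=4+0=4
L[4]='0': occ=1, LF[4]=C('0')+1=1+1=2
L[5]='A': occ=1, LF[5]=C('A')+1=7+1=8
L[6]='0': occ=2, LF[6]=C('0')+2=1+2=3
L[7]='1': occ=1, LF[7]=C('1')+1=4+1=5
L[8]='2': occ=0, LF[8]=C('2')+0=6+0=6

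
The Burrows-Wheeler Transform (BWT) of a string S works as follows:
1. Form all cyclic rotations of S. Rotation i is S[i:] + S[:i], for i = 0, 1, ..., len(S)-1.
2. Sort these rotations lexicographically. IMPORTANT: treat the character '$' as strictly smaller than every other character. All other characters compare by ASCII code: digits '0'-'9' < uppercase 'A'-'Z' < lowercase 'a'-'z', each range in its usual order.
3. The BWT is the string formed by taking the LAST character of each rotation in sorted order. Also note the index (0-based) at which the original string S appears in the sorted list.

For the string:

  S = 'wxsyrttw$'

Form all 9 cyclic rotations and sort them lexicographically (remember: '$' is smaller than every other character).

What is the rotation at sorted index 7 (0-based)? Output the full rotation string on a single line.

Answer: xsyrttw$w

Derivation:
All 9 rotations (rotation i = S[i:]+S[:i]):
  rot[0] = wxsyrttw$
  rot[1] = xsyrttw$w
  rot[2] = syrttw$wx
  rot[3] = yrttw$wxs
  rot[4] = rttw$wxsy
  rot[5] = ttw$wxsyr
  rot[6] = tw$wxsyrt
  rot[7] = w$wxsyrtt
  rot[8] = $wxsyrttw
Sorted (with $ < everything):
  sorted[0] = $wxsyrttw
  sorted[1] = rttw$wxsy
  sorted[2] = syrttw$wx
  sorted[3] = ttw$wxsyr
  sorted[4] = tw$wxsyrt
  sorted[5] = w$wxsyrtt
  sorted[6] = wxsyrttw$
  sorted[7] = xsyrttw$w
  sorted[8] = yrttw$wxs
sorted[7] = xsyrttw$w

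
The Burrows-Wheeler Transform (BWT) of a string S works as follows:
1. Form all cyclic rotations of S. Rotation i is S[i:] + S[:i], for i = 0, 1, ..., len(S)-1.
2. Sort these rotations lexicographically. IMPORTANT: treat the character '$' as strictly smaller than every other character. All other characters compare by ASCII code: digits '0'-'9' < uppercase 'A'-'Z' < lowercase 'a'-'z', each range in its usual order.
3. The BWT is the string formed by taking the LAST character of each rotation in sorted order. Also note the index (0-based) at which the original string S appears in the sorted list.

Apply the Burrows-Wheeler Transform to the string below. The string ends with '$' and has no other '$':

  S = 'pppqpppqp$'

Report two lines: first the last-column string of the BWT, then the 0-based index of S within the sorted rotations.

All 10 rotations (rotation i = S[i:]+S[:i]):
  rot[0] = pppqpppqp$
  rot[1] = ppqpppqp$p
  rot[2] = pqpppqp$pp
  rot[3] = qpppqp$ppp
  rot[4] = pppqp$pppq
  rot[5] = ppqp$pppqp
  rot[6] = pqp$pppqpp
  rot[7] = qp$pppqppp
  rot[8] = p$pppqpppq
  rot[9] = $pppqpppqp
Sorted (with $ < everything):
  sorted[0] = $pppqpppqp  (last char: 'p')
  sorted[1] = p$pppqpppq  (last char: 'q')
  sorted[2] = pppqp$pppq  (last char: 'q')
  sorted[3] = pppqpppqp$  (last char: '$')
  sorted[4] = ppqp$pppqp  (last char: 'p')
  sorted[5] = ppqpppqp$p  (last char: 'p')
  sorted[6] = pqp$pppqpp  (last char: 'p')
  sorted[7] = pqpppqp$pp  (last char: 'p')
  sorted[8] = qp$pppqppp  (last char: 'p')
  sorted[9] = qpppqp$ppp  (last char: 'p')
Last column: pqq$pppppp
Original string S is at sorted index 3

Answer: pqq$pppppp
3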